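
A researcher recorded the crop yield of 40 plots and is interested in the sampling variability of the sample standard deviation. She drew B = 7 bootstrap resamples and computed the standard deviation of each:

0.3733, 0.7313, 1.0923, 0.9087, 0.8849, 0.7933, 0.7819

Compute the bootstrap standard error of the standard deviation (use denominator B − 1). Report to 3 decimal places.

Bootstrap SE is the standard deviation of the 7 replicate standard deviations.
Mean of replicates: (0.3733 + 0.7313 + 1.0923 + 0.9087 + 0.8849 + 0.7933 + 0.7819) / 7 = 5.56570 / 7 = 0.79510
Sum of squared deviations: (−0.42180)² + (−0.06380)² + (+0.29720)² + (+0.11360)² + (+0.08980)² + (−0.00180)² + (−0.01320)² = 0.29146
Variance = 0.29146 / 6 = 0.04858
SE* = √0.04858

SE* = 0.220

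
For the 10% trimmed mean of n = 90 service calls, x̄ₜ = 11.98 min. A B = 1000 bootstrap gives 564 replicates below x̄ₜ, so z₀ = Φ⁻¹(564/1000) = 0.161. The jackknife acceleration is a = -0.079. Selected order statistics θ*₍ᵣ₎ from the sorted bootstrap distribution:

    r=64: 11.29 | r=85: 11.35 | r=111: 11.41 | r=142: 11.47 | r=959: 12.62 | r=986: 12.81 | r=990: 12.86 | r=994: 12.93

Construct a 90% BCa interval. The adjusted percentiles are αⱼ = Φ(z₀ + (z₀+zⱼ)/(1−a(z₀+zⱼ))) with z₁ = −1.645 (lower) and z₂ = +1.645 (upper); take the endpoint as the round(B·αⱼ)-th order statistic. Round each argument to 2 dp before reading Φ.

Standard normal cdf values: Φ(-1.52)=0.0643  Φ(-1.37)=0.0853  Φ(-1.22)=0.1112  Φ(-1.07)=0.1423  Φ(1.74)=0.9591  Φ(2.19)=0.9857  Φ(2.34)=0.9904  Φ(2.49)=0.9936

Lower: z₀ + z₁ = 0.161 + (-1.645) = -1.484; 1 − a(z₀+z₁) = 1 − (-0.079)(-1.484) = 0.8828; argument = 0.161 + (-1.484)/0.8828 = -1.5201 → -1.52.
α₁ = Φ(-1.52) = 0.0643; rank = round(1000 × 0.0643) = 64; θ*₍64₎ = 11.29.
Upper: z₀ + z₂ = 1.806; 1 − a(z₀+z₂) = 1.1427; argument = 1.7415 → 1.74; α₂ = 0.9591; rank = 959; θ*₍959₎ = 12.62.

(11.29, 12.62)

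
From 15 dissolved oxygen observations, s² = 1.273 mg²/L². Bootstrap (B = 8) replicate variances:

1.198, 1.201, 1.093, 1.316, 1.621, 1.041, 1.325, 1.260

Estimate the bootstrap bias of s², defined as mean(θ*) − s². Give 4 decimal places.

mean(θ*) = (1.198 + 1.201 + 1.093 + 1.316 + 1.621 + 1.041 + 1.325 + 1.260) / 8 = 1.25687
bias = 1.25687 − 1.273

bias = −0.0161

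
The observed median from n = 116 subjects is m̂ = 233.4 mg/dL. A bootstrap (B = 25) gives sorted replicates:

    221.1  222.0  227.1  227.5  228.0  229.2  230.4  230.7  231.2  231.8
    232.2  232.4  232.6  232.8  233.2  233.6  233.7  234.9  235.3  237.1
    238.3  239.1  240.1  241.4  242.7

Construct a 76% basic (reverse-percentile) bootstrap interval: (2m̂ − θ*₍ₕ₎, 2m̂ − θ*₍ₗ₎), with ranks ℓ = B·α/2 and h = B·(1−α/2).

Percentile endpoints at ranks 3 and 22: θ*₍3₎ = 227.1, θ*₍22₎ = 239.1.
Basic interval reflects these around m̂:
  lower = 2 × 233.4 − 239.1 = 227.7
  upper = 2 × 233.4 − 227.1 = 239.7

(227.7, 239.7)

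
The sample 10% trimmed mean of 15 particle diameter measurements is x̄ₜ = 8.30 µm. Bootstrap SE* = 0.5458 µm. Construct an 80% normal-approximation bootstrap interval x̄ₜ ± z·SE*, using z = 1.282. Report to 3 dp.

Margin = 1.282 × 0.5458 = 0.6997
Interval: 8.30 ± 0.6997

(7.600, 9.000)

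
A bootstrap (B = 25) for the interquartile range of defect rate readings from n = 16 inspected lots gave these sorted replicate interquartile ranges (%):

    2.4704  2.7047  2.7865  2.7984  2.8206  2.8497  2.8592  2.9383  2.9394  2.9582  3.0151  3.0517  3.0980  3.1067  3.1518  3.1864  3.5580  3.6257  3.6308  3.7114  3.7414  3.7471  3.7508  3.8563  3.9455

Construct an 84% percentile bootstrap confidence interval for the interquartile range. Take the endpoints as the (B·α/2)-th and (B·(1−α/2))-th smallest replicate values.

(2.7047, 3.7508)

α = 0.16; lower rank = 25 × 0.080 = 2; upper rank = 25 × 0.920 = 23.
The 2nd smallest replicate is 2.7047; the 23rd is 3.7508.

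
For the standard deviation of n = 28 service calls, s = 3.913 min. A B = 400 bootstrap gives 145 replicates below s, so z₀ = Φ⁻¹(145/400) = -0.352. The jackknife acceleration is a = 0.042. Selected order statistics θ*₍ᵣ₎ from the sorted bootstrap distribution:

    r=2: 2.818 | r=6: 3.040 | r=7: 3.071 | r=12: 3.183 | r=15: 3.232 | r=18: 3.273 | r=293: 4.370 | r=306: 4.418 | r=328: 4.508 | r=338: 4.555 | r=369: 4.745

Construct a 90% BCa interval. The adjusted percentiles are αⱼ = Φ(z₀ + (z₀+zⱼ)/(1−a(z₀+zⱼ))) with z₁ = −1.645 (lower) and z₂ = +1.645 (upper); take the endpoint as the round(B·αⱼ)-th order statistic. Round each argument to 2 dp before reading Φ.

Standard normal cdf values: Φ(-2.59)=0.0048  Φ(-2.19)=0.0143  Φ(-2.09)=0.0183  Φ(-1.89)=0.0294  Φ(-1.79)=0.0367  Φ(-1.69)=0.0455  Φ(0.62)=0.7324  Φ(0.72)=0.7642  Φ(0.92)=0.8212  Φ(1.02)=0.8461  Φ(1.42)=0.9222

(3.040, 4.555)

Lower: z₀ + z₁ = -0.352 + (-1.645) = -1.997; 1 − a(z₀+z₁) = 1 − (0.042)(-1.997) = 1.0839; argument = -0.352 + (-1.997)/1.0839 = -2.1945 → -2.19.
α₁ = Φ(-2.19) = 0.0143; rank = round(400 × 0.0143) = 6; θ*₍6₎ = 3.040.
Upper: z₀ + z₂ = 1.293; 1 − a(z₀+z₂) = 0.9457; argument = 1.0152 → 1.02; α₂ = 0.8461; rank = 338; θ*₍338₎ = 4.555.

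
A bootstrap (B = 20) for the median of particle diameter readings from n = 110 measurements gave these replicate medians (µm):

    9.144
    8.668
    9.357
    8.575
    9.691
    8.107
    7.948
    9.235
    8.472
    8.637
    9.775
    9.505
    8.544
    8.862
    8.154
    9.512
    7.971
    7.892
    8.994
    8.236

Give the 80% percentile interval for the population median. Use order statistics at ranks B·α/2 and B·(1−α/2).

(7.948, 9.512)

Sorted replicates: 7.892, 7.948, 7.971, 8.107, 8.154, 8.236, 8.472, 8.544, 8.575, 8.637, 8.668, 8.862, 8.994, 9.144, 9.235, 9.357, 9.505, 9.512, 9.691, 9.775
α = 0.20; lower rank = 20 × 0.100 = 2; upper rank = 20 × 0.900 = 18.
The 2nd smallest replicate is 7.948; the 18th is 9.512.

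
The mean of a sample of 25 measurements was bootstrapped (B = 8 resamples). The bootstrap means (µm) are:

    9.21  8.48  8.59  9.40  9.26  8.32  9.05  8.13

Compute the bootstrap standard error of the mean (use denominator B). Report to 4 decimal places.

Bootstrap SE is the standard deviation of the 8 replicate means.
Mean of replicates: (9.21 + 8.48 + 8.59 + 9.40 + 9.26 + 8.32 + 9.05 + 8.13) / 8 = 70.44000 / 8 = 8.80500
Sum of squared deviations: (+0.40500)² + (−0.32500)² + (−0.21500)² + (+0.59500)² + (+0.45500)² + (−0.48500)² + (+0.24500)² + (−0.67500)² = 1.62780
Variance = 1.62780 / 8 = 0.20347
SE* = √0.20347

SE* = 0.4511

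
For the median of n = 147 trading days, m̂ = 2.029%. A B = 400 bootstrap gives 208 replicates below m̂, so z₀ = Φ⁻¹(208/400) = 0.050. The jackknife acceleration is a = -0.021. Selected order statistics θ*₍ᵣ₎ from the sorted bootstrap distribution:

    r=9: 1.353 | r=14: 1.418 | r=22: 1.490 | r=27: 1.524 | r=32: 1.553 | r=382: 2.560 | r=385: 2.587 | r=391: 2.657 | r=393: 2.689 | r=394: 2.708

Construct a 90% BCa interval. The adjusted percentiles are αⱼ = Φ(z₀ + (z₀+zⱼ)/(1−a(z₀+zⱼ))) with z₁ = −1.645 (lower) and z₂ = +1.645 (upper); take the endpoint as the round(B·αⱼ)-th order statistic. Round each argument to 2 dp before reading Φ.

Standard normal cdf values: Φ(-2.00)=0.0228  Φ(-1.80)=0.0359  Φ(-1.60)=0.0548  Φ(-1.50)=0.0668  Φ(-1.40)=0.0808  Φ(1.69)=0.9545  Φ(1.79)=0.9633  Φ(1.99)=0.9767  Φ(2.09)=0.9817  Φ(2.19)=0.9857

(1.490, 2.560)

Lower: z₀ + z₁ = 0.050 + (-1.645) = -1.595; 1 − a(z₀+z₁) = 1 − (-0.021)(-1.595) = 0.9665; argument = 0.050 + (-1.595)/0.9665 = -1.6003 → -1.60.
α₁ = Φ(-1.60) = 0.0548; rank = round(400 × 0.0548) = 22; θ*₍22₎ = 1.490.
Upper: z₀ + z₂ = 1.695; 1 − a(z₀+z₂) = 1.0356; argument = 1.6867 → 1.69; α₂ = 0.9545; rank = 382; θ*₍382₎ = 2.560.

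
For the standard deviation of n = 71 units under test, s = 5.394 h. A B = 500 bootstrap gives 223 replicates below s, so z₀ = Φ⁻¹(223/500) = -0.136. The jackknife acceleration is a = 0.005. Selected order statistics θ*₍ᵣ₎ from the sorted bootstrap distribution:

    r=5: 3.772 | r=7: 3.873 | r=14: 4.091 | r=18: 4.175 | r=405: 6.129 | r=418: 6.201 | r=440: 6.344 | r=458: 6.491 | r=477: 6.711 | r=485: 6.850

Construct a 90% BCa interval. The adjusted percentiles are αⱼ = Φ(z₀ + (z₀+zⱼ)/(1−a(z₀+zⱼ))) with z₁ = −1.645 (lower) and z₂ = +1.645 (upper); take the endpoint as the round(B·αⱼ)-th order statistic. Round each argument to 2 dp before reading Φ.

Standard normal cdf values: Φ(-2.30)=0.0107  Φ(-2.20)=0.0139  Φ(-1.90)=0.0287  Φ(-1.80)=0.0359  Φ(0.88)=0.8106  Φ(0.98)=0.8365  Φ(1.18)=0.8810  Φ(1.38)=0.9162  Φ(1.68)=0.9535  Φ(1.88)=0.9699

(4.091, 6.491)

Lower: z₀ + z₁ = -0.136 + (-1.645) = -1.781; 1 − a(z₀+z₁) = 1 − (0.005)(-1.781) = 1.0089; argument = -0.136 + (-1.781)/1.0089 = -1.9013 → -1.90.
α₁ = Φ(-1.90) = 0.0287; rank = round(500 × 0.0287) = 14; θ*₍14₎ = 4.091.
Upper: z₀ + z₂ = 1.509; 1 − a(z₀+z₂) = 0.9925; argument = 1.3845 → 1.38; α₂ = 0.9162; rank = 458; θ*₍458₎ = 6.491.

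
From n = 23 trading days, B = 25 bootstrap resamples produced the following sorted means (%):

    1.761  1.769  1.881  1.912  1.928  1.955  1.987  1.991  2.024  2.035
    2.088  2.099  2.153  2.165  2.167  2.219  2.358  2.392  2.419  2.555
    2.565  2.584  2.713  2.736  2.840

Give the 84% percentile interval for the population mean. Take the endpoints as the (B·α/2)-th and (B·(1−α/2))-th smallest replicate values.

(1.769, 2.713)

α = 0.16; lower rank = 25 × 0.080 = 2; upper rank = 25 × 0.920 = 23.
The 2nd smallest replicate is 1.769; the 23rd is 2.713.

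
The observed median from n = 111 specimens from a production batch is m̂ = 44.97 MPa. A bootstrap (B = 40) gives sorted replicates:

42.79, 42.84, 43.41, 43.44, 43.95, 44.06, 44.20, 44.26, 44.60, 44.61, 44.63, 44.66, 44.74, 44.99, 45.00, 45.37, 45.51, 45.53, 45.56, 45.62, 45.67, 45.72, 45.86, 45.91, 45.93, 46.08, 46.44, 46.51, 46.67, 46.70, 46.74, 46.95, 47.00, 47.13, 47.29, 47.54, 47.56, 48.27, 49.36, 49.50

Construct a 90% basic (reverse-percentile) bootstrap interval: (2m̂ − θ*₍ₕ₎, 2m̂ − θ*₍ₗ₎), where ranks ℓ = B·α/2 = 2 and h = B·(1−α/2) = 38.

(41.67, 47.10)

Percentile endpoints at ranks 2 and 38: θ*₍2₎ = 42.84, θ*₍38₎ = 48.27.
Basic interval reflects these around m̂:
  lower = 2 × 44.97 − 48.27 = 41.67
  upper = 2 × 44.97 − 42.84 = 47.10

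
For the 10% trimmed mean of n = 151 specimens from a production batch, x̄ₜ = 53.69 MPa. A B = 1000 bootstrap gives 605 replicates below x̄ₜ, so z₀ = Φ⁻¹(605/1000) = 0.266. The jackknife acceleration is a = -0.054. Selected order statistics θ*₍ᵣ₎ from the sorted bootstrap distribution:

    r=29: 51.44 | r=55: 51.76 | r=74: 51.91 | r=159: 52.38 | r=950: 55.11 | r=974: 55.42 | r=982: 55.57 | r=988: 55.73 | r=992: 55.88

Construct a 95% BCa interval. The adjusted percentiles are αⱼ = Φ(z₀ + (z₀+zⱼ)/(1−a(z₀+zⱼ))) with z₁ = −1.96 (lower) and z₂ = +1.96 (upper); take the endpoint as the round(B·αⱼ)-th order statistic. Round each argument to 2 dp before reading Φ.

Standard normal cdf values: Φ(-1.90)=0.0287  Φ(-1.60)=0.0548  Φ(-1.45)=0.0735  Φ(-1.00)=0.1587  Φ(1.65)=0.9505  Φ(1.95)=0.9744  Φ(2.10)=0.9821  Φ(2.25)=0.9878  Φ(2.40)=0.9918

Lower: z₀ + z₁ = 0.266 + (-1.960) = -1.694; 1 − a(z₀+z₁) = 1 − (-0.054)(-1.694) = 0.9085; argument = 0.266 + (-1.694)/0.9085 = -1.5986 → -1.60.
α₁ = Φ(-1.60) = 0.0548; rank = round(1000 × 0.0548) = 55; θ*₍55₎ = 51.76.
Upper: z₀ + z₂ = 2.226; 1 − a(z₀+z₂) = 1.1202; argument = 2.2531 → 2.25; α₂ = 0.9878; rank = 988; θ*₍988₎ = 55.73.

(51.76, 55.73)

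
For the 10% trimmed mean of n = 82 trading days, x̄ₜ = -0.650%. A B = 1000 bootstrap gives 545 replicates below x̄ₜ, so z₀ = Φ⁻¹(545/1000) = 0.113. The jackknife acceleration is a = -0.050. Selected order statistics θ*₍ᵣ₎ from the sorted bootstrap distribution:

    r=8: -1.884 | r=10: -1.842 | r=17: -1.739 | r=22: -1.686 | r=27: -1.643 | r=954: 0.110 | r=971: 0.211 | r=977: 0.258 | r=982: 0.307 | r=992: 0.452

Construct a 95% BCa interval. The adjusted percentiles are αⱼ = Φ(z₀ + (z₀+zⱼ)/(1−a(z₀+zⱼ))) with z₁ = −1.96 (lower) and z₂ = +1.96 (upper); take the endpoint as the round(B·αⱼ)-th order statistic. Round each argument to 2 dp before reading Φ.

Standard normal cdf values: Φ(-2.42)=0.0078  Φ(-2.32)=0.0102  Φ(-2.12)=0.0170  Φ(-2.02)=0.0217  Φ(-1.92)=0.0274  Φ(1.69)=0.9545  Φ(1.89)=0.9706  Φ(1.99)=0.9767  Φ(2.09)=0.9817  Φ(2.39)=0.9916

Lower: z₀ + z₁ = 0.113 + (-1.960) = -1.847; 1 − a(z₀+z₁) = 1 − (-0.050)(-1.847) = 0.9076; argument = 0.113 + (-1.847)/0.9076 = -1.9219 → -1.92.
α₁ = Φ(-1.92) = 0.0274; rank = round(1000 × 0.0274) = 27; θ*₍27₎ = -1.643.
Upper: z₀ + z₂ = 2.073; 1 − a(z₀+z₂) = 1.1037; argument = 1.9913 → 1.99; α₂ = 0.9767; rank = 977; θ*₍977₎ = 0.258.

(-1.643, 0.258)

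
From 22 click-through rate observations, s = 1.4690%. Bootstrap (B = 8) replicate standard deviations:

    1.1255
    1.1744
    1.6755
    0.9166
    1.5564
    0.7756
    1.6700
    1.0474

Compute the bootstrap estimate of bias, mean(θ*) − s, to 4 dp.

mean(θ*) = (1.1255 + 1.1744 + 1.6755 + 0.9166 + 1.5564 + 0.7756 + 1.6700 + 1.0474) / 8 = 1.24267
bias = 1.24267 − 1.4690

bias = −0.2263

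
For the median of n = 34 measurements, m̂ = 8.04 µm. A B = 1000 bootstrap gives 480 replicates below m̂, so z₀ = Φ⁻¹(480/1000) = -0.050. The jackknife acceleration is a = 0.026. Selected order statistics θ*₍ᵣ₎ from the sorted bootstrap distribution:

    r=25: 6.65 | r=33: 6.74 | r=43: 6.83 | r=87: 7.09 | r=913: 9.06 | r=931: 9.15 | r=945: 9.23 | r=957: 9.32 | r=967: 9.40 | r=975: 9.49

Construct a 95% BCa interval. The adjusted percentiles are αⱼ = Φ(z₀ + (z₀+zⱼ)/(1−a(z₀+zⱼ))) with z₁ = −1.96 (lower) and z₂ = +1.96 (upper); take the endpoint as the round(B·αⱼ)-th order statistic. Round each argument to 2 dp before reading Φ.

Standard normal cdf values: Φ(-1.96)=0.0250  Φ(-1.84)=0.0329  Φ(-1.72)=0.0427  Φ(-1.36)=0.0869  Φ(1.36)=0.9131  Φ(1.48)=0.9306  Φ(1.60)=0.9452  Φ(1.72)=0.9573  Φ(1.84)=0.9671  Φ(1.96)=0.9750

Lower: z₀ + z₁ = -0.050 + (-1.960) = -2.010; 1 − a(z₀+z₁) = 1 − (0.026)(-2.010) = 1.0523; argument = -0.050 + (-2.010)/1.0523 = -1.9602 → -1.96.
α₁ = Φ(-1.96) = 0.0250; rank = round(1000 × 0.0250) = 25; θ*₍25₎ = 6.65.
Upper: z₀ + z₂ = 1.910; 1 − a(z₀+z₂) = 0.9503; argument = 1.9598 → 1.96; α₂ = 0.9750; rank = 975; θ*₍975₎ = 9.49.

(6.65, 9.49)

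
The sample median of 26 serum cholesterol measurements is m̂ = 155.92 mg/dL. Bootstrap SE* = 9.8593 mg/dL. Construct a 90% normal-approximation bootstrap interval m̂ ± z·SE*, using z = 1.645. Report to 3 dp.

(139.701, 172.139)

Margin = 1.645 × 9.8593 = 16.2185
Interval: 155.92 ± 16.2185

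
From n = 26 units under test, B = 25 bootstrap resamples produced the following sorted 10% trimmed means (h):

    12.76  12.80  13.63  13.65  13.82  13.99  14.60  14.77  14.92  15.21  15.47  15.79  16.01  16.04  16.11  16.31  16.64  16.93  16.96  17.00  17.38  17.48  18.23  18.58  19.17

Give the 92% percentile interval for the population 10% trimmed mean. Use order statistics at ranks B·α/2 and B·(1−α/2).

α = 0.08; lower rank = 25 × 0.040 = 1; upper rank = 25 × 0.960 = 24.
The 1st smallest replicate is 12.76; the 24th is 18.58.

(12.76, 18.58)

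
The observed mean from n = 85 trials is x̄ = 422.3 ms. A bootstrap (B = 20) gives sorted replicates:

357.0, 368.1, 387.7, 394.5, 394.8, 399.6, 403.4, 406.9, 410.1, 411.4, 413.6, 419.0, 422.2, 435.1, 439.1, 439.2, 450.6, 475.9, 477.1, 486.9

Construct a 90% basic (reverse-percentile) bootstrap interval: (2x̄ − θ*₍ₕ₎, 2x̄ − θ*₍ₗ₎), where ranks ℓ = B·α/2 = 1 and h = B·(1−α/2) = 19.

(367.5, 487.6)

Percentile endpoints at ranks 1 and 19: θ*₍1₎ = 357.0, θ*₍19₎ = 477.1.
Basic interval reflects these around x̄:
  lower = 2 × 422.3 − 477.1 = 367.5
  upper = 2 × 422.3 − 357.0 = 487.6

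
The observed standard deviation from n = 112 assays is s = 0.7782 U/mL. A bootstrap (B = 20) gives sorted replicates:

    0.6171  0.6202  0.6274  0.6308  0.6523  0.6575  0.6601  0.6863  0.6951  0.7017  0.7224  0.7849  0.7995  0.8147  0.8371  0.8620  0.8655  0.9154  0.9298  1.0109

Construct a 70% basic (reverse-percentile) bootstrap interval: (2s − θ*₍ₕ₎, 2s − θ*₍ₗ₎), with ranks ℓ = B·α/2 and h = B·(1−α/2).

(0.6909, 0.9290)

Percentile endpoints at ranks 3 and 17: θ*₍3₎ = 0.6274, θ*₍17₎ = 0.8655.
Basic interval reflects these around s:
  lower = 2 × 0.7782 − 0.8655 = 0.6909
  upper = 2 × 0.7782 − 0.6274 = 0.9290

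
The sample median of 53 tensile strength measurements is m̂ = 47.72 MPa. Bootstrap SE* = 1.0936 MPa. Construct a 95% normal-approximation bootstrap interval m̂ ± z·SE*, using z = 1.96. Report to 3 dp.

Margin = 1.96 × 1.0936 = 2.1435
Interval: 47.72 ± 2.1435

(45.577, 49.863)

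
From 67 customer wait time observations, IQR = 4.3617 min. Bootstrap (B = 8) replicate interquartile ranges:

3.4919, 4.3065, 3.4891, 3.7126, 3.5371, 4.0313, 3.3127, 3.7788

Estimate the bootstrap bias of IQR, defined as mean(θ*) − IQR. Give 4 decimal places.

bias = −0.6542

mean(θ*) = (3.4919 + 4.3065 + 3.4891 + 3.7126 + 3.5371 + 4.0313 + 3.3127 + 3.7788) / 8 = 3.70750
bias = 3.70750 − 4.3617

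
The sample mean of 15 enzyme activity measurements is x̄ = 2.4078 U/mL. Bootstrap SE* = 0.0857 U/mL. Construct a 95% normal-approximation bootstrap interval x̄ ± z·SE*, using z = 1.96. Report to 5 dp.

(2.23983, 2.57577)

Margin = 1.96 × 0.0857 = 0.167972
Interval: 2.4078 ± 0.167972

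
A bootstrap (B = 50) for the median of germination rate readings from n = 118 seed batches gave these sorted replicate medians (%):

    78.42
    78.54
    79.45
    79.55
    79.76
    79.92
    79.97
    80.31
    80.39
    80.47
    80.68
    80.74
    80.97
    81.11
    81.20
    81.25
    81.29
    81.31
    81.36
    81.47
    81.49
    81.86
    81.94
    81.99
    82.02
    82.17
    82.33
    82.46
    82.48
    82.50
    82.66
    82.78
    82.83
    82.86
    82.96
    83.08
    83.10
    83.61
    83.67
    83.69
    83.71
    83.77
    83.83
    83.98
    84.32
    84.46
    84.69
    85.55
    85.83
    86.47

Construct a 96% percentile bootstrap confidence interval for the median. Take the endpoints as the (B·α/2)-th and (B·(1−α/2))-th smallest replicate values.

α = 0.04; lower rank = 50 × 0.020 = 1; upper rank = 50 × 0.980 = 49.
The 1st smallest replicate is 78.42; the 49th is 85.83.

(78.42, 85.83)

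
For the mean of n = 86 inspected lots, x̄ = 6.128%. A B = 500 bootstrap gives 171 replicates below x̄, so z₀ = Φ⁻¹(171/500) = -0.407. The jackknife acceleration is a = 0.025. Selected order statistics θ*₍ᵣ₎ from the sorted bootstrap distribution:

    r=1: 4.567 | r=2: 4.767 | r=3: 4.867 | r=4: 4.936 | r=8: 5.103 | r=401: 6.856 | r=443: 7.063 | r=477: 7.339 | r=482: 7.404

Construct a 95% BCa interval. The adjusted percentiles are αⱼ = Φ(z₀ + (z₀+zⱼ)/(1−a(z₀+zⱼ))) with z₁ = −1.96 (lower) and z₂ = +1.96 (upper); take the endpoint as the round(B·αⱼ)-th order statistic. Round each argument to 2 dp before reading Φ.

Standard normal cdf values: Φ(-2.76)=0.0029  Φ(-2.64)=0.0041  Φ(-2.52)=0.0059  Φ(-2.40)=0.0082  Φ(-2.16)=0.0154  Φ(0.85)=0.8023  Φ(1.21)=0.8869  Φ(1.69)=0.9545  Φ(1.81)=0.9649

(4.767, 7.063)

Lower: z₀ + z₁ = -0.407 + (-1.960) = -2.367; 1 − a(z₀+z₁) = 1 − (0.025)(-2.367) = 1.0592; argument = -0.407 + (-2.367)/1.0592 = -2.6418 → -2.64.
α₁ = Φ(-2.64) = 0.0041; rank = round(500 × 0.0041) = 2; θ*₍2₎ = 4.767.
Upper: z₀ + z₂ = 1.553; 1 − a(z₀+z₂) = 0.9612; argument = 1.2087 → 1.21; α₂ = 0.8869; rank = 443; θ*₍443₎ = 7.063.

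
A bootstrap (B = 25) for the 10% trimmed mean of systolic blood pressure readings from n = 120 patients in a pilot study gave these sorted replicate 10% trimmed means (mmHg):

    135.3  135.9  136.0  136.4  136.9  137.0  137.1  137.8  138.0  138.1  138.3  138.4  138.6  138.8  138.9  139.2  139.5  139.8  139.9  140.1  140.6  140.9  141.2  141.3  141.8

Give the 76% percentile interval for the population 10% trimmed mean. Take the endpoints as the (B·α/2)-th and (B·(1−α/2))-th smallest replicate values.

α = 0.24; lower rank = 25 × 0.120 = 3; upper rank = 25 × 0.880 = 22.
The 3rd smallest replicate is 136.0; the 22nd is 140.9.

(136.0, 140.9)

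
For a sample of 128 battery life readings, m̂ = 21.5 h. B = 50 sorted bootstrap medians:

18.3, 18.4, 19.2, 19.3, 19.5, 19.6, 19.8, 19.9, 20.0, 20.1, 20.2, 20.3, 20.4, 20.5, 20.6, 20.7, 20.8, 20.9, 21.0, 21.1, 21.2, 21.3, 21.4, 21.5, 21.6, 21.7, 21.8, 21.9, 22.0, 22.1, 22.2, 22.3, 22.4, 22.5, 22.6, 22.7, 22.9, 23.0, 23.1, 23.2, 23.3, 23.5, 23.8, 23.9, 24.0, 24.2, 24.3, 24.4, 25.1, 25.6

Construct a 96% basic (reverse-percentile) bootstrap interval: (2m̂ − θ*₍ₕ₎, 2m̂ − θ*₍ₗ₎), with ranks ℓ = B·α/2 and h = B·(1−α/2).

(17.9, 24.7)

Percentile endpoints at ranks 1 and 49: θ*₍1₎ = 18.3, θ*₍49₎ = 25.1.
Basic interval reflects these around m̂:
  lower = 2 × 21.5 − 25.1 = 17.9
  upper = 2 × 21.5 − 18.3 = 24.7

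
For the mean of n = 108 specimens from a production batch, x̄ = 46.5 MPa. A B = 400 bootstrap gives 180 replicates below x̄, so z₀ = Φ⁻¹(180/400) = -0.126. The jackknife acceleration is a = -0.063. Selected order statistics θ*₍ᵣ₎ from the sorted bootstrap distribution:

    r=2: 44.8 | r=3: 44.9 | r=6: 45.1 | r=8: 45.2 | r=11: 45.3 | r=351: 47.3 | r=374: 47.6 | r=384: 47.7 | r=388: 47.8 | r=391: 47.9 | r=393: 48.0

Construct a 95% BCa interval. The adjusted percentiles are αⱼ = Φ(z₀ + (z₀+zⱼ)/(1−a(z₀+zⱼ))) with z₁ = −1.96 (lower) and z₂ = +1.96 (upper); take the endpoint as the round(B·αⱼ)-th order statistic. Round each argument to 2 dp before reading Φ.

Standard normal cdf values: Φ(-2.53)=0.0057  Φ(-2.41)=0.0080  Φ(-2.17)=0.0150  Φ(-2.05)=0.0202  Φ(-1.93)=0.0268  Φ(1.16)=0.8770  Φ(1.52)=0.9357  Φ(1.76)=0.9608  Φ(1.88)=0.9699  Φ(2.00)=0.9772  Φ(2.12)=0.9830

Lower: z₀ + z₁ = -0.126 + (-1.960) = -2.086; 1 − a(z₀+z₁) = 1 − (-0.063)(-2.086) = 0.8686; argument = -0.126 + (-2.086)/0.8686 = -2.5276 → -2.53.
α₁ = Φ(-2.53) = 0.0057; rank = round(400 × 0.0057) = 2; θ*₍2₎ = 44.8.
Upper: z₀ + z₂ = 1.834; 1 − a(z₀+z₂) = 1.1155; argument = 1.5180 → 1.52; α₂ = 0.9357; rank = 374; θ*₍374₎ = 47.6.

(44.8, 47.6)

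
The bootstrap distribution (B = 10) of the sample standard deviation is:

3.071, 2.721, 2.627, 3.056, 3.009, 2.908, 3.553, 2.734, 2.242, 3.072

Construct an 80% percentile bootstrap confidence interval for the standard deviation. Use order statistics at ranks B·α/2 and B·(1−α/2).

Sorted replicates: 2.242, 2.627, 2.721, 2.734, 2.908, 3.009, 3.056, 3.071, 3.072, 3.553
α = 0.20; lower rank = 10 × 0.100 = 1; upper rank = 10 × 0.900 = 9.
The 1st smallest replicate is 2.242; the 9th is 3.072.

(2.242, 3.072)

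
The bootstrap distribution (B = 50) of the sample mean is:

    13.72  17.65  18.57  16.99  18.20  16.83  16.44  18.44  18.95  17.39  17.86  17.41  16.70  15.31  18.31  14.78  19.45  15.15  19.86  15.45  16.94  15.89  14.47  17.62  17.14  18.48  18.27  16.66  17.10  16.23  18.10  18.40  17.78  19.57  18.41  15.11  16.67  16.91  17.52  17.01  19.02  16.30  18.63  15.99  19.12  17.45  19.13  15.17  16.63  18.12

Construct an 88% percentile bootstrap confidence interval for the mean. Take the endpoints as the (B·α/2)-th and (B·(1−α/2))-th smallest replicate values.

Sorted replicates: 13.72, 14.47, 14.78, 15.11, 15.15, 15.17, 15.31, 15.45, 15.89, 15.99, 16.23, 16.30, 16.44, 16.63, 16.66, 16.67, 16.70, 16.83, 16.91, 16.94, 16.99, 17.01, 17.10, 17.14, 17.39, 17.41, 17.45, 17.52, 17.62, 17.65, 17.78, 17.86, 18.10, 18.12, 18.20, 18.27, 18.31, 18.40, 18.41, 18.44, 18.48, 18.57, 18.63, 18.95, 19.02, 19.12, 19.13, 19.45, 19.57, 19.86
α = 0.12; lower rank = 50 × 0.060 = 3; upper rank = 50 × 0.940 = 47.
The 3rd smallest replicate is 14.78; the 47th is 19.13.

(14.78, 19.13)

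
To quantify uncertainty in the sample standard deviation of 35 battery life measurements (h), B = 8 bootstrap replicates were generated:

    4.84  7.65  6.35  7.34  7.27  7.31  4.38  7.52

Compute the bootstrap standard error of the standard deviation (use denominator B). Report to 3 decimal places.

SE* = 1.201

Bootstrap SE is the standard deviation of the 8 replicate standard deviations.
Mean of replicates: (4.84 + 7.65 + 6.35 + 7.34 + 7.27 + 7.31 + 4.38 + 7.52) / 8 = 52.6600 / 8 = 6.5825
Sum of squared deviations: (−1.7425)² + (+1.0675)² + (−0.2325)² + (+0.7575)² + (+0.6875)² + (+0.7275)² + (−2.2025)² + (+0.9375)² = 11.5355
Variance = 11.5355 / 8 = 1.4419
SE* = √1.4419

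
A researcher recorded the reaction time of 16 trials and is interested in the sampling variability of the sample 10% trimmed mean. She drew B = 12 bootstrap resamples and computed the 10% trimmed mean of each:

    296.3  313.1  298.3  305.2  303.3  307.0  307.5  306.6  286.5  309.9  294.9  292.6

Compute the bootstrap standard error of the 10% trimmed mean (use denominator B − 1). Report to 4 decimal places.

Bootstrap SE is the standard deviation of the 12 replicate 10% trimmed means.
Mean of replicates: (296.3 + 313.1 + 298.3 + 305.2 + 303.3 + 307.0 + 307.5 + 306.6 + 286.5 + 309.9 + 294.9 + 292.6) / 12 = 3621.20000 / 12 = 301.76667
Sum of squared deviations: (−5.46667)² + (+11.33333)² + (−3.46667)² + (+3.43333)² + (+1.53333)² + (+5.23333)² + (+5.73333)² + (+4.83333)² + (−15.26667)² + (+8.13333)² + (−6.86667)² + (−9.16667)² = 698.50667
Variance = 698.50667 / 11 = 63.50061
SE* = √63.50061

SE* = 7.9687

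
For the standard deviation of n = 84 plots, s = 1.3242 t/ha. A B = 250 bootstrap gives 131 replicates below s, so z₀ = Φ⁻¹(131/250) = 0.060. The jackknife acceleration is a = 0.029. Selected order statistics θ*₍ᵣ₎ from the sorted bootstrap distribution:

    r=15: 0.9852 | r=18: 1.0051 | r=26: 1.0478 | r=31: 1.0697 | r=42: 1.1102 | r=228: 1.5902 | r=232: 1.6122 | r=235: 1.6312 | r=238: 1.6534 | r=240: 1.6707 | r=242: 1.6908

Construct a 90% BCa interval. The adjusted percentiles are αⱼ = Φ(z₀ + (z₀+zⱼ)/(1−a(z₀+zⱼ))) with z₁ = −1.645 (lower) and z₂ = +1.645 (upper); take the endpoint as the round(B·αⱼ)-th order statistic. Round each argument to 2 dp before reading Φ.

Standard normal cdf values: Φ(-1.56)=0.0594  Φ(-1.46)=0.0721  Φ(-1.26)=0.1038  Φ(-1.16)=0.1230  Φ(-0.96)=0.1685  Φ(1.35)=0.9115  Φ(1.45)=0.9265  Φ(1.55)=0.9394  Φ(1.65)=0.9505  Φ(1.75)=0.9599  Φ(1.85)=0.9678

(1.0051, 1.6908)

Lower: z₀ + z₁ = 0.060 + (-1.645) = -1.585; 1 − a(z₀+z₁) = 1 − (0.029)(-1.585) = 1.0460; argument = 0.060 + (-1.585)/1.0460 = -1.4553 → -1.46.
α₁ = Φ(-1.46) = 0.0721; rank = round(250 × 0.0721) = 18; θ*₍18₎ = 1.0051.
Upper: z₀ + z₂ = 1.705; 1 − a(z₀+z₂) = 0.9506; argument = 1.8537 → 1.85; α₂ = 0.9678; rank = 242; θ*₍242₎ = 1.6908.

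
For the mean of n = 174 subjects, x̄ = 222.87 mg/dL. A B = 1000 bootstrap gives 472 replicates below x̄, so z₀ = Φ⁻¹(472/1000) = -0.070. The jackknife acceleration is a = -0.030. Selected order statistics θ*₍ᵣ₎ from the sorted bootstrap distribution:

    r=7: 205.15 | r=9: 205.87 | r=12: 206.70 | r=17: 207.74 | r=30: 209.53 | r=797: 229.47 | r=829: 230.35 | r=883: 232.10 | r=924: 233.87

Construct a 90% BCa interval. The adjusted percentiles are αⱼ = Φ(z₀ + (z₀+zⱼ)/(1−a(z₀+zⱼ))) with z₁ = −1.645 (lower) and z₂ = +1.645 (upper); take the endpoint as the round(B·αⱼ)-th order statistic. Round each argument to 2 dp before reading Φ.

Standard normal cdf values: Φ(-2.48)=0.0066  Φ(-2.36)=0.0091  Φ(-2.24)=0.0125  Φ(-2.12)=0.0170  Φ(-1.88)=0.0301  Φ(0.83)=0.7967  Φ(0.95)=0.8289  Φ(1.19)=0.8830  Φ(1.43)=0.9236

(209.53, 233.87)

Lower: z₀ + z₁ = -0.070 + (-1.645) = -1.715; 1 − a(z₀+z₁) = 1 − (-0.030)(-1.715) = 0.9486; argument = -0.070 + (-1.715)/0.9486 = -1.8780 → -1.88.
α₁ = Φ(-1.88) = 0.0301; rank = round(1000 × 0.0301) = 30; θ*₍30₎ = 209.53.
Upper: z₀ + z₂ = 1.575; 1 − a(z₀+z₂) = 1.0473; argument = 1.4339 → 1.43; α₂ = 0.9236; rank = 924; θ*₍924₎ = 233.87.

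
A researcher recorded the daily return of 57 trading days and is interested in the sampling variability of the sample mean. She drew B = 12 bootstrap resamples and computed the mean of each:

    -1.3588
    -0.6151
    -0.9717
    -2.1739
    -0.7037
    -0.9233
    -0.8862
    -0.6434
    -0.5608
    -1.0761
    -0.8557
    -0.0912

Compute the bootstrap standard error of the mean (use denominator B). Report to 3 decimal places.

Bootstrap SE is the standard deviation of the 12 replicate means.
Mean of replicates: ((-1.3588) + (-0.6151) + (-0.9717) + (-2.1739) + (-0.7037) + (-0.9233) + (-0.8862) + (-0.6434) + (-0.5608) + (-1.0761) + (-0.8557) + (-0.0912)) / 12 = -10.85990 / 12 = -0.90499
Sum of squared deviations: (−0.45381)² + (+0.28989)² + (−0.06671)² + (−1.26891)² + (+0.20129)² + (−0.01831)² + (+0.01879)² + (+0.26159)² + (+0.34419)² + (−0.17111)² + (+0.04929)² + (+0.81379)² = 2.82663
Variance = 2.82663 / 12 = 0.23555
SE* = √0.23555

SE* = 0.485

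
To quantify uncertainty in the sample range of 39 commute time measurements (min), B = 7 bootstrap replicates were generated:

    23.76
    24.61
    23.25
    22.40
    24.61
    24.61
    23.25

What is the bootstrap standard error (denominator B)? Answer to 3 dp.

Bootstrap SE is the standard deviation of the 7 replicate ranges.
Mean of replicates: (23.76 + 24.61 + 23.25 + 22.40 + 24.61 + 24.61 + 23.25) / 7 = 166.4900 / 7 = 23.7843
Sum of squared deviations: (−0.0243)² + (+0.8257)² + (−0.5343)² + (−1.3843)² + (+0.8257)² + (+0.8257)² + (−0.5343)² = 4.5332
Variance = 4.5332 / 7 = 0.6476
SE* = √0.6476

SE* = 0.805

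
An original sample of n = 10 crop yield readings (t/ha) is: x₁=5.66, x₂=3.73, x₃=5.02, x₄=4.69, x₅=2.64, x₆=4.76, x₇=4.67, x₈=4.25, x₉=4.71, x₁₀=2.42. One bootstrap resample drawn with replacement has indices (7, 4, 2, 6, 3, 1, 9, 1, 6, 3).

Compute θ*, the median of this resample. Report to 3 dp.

θ* = 4.760

Resample values: 4.67, 4.69, 3.73, 4.76, 5.02, 5.66, 4.71, 5.66, 4.76, 5.02.
Sorted: 3.73, 4.67, 4.69, 4.71, 4.76, 4.76, 5.02, 5.02, 5.66, 5.66
Median = average of the two middle values = 4.760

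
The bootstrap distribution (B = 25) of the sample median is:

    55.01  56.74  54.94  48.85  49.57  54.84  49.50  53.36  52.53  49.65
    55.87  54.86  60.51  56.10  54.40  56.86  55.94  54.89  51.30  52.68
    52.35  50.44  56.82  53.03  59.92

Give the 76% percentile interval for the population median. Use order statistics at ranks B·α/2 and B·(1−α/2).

(49.57, 56.82)

Sorted replicates: 48.85, 49.50, 49.57, 49.65, 50.44, 51.30, 52.35, 52.53, 52.68, 53.03, 53.36, 54.40, 54.84, 54.86, 54.89, 54.94, 55.01, 55.87, 55.94, 56.10, 56.74, 56.82, 56.86, 59.92, 60.51
α = 0.24; lower rank = 25 × 0.120 = 3; upper rank = 25 × 0.880 = 22.
The 3rd smallest replicate is 49.57; the 22nd is 56.82.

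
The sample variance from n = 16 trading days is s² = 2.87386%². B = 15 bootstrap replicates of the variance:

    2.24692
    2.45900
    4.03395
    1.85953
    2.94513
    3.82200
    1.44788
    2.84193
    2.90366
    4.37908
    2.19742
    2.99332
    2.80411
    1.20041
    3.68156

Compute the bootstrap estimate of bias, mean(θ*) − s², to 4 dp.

bias = −0.0861

mean(θ*) = (2.24692 + 2.45900 + 4.03395 + 1.85953 + 2.94513 + 3.82200 + 1.44788 + 2.84193 + 2.90366 + 4.37908 + 2.19742 + 2.99332 + 2.80411 + 1.20041 + 3.68156) / 15 = 2.78773
bias = 2.78773 − 2.87386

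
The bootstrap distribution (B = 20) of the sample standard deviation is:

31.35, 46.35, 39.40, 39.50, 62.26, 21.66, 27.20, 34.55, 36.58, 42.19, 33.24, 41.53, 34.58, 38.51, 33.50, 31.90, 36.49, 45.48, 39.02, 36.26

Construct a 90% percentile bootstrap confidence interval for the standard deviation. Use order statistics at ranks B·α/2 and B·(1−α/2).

(21.66, 46.35)

Sorted replicates: 21.66, 27.20, 31.35, 31.90, 33.24, 33.50, 34.55, 34.58, 36.26, 36.49, 36.58, 38.51, 39.02, 39.40, 39.50, 41.53, 42.19, 45.48, 46.35, 62.26
α = 0.10; lower rank = 20 × 0.050 = 1; upper rank = 20 × 0.950 = 19.
The 1st smallest replicate is 21.66; the 19th is 46.35.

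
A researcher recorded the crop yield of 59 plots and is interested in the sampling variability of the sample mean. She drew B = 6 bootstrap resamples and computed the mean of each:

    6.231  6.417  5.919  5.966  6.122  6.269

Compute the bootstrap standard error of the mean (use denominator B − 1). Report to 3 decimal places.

Bootstrap SE is the standard deviation of the 6 replicate means.
Mean of replicates: (6.231 + 6.417 + 5.919 + 5.966 + 6.122 + 6.269) / 6 = 36.9240 / 6 = 6.1540
Sum of squared deviations: (+0.0770)² + (+0.2630)² + (−0.2350)² + (−0.1880)² + (−0.0320)² + (+0.1150)² = 0.1799
Variance = 0.1799 / 5 = 0.0360
SE* = √0.0360

SE* = 0.190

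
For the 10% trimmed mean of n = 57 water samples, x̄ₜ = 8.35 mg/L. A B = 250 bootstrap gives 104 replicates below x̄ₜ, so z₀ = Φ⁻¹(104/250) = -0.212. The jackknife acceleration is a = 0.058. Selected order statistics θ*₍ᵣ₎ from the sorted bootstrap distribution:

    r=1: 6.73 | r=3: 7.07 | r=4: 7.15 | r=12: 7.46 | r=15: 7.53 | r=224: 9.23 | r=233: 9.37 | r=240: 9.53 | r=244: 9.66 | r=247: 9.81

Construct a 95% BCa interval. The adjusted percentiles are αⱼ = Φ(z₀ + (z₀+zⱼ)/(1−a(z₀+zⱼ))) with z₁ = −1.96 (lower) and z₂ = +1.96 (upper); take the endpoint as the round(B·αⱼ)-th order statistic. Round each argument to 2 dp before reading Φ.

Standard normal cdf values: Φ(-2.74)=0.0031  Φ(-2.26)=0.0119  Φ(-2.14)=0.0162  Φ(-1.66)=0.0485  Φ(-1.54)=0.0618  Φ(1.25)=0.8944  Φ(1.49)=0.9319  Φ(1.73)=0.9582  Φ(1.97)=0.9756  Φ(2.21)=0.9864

(7.15, 9.53)

Lower: z₀ + z₁ = -0.212 + (-1.960) = -2.172; 1 − a(z₀+z₁) = 1 − (0.058)(-2.172) = 1.1260; argument = -0.212 + (-2.172)/1.1260 = -2.1410 → -2.14.
α₁ = Φ(-2.14) = 0.0162; rank = round(250 × 0.0162) = 4; θ*₍4₎ = 7.15.
Upper: z₀ + z₂ = 1.748; 1 − a(z₀+z₂) = 0.8986; argument = 1.7332 → 1.73; α₂ = 0.9582; rank = 240; θ*₍240₎ = 9.53.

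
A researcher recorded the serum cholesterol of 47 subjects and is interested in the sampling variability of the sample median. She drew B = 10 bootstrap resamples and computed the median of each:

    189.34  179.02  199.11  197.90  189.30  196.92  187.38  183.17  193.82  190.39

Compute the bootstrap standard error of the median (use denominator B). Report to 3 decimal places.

Bootstrap SE is the standard deviation of the 10 replicate medians.
Mean of replicates: (189.34 + 179.02 + 199.11 + 197.90 + 189.30 + 196.92 + 187.38 + 183.17 + 193.82 + 190.39) / 10 = 1906.3500 / 10 = 190.6350
Sum of squared deviations: (−1.2950)² + (−11.6150)² + (+8.4750)² + (+7.2650)² + (−1.3350)² + (+6.2850)² + (−3.2550)² + (−7.4650)² + (+3.1850)² + (−0.2450)² = 379.0001
Variance = 379.0001 / 10 = 37.9000
SE* = √37.9000

SE* = 6.156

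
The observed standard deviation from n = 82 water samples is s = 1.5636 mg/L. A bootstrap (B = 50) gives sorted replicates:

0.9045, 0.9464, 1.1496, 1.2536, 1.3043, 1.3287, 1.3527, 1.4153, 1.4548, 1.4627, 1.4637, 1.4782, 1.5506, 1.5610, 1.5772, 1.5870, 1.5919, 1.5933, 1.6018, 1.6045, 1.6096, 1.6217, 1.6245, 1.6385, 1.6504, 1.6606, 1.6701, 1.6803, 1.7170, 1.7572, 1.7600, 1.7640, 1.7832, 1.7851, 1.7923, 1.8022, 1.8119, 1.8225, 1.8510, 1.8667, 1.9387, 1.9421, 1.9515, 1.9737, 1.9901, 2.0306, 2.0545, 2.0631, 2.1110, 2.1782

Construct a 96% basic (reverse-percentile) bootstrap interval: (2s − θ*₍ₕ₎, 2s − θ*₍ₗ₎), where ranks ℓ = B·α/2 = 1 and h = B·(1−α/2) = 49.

Percentile endpoints at ranks 1 and 49: θ*₍1₎ = 0.9045, θ*₍49₎ = 2.1110.
Basic interval reflects these around s:
  lower = 2 × 1.5636 − 2.1110 = 1.0162
  upper = 2 × 1.5636 − 0.9045 = 2.2227

(1.0162, 2.2227)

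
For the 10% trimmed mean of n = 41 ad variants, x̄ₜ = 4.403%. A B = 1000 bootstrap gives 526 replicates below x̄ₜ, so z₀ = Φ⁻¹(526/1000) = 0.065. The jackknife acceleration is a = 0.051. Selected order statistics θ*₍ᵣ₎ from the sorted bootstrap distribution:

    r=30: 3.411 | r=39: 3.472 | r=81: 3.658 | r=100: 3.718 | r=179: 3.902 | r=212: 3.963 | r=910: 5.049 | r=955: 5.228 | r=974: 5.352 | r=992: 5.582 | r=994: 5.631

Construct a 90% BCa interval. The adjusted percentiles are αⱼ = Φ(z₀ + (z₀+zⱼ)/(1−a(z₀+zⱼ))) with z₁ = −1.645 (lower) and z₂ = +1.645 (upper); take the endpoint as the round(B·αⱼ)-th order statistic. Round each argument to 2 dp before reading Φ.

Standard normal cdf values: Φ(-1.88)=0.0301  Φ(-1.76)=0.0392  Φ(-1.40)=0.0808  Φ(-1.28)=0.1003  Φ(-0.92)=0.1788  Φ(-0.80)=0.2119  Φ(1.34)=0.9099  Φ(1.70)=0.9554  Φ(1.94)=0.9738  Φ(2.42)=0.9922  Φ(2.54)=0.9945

Lower: z₀ + z₁ = 0.065 + (-1.645) = -1.580; 1 − a(z₀+z₁) = 1 − (0.051)(-1.580) = 1.0806; argument = 0.065 + (-1.580)/1.0806 = -1.3972 → -1.40.
α₁ = Φ(-1.40) = 0.0808; rank = round(1000 × 0.0808) = 81; θ*₍81₎ = 3.658.
Upper: z₀ + z₂ = 1.710; 1 − a(z₀+z₂) = 0.9128; argument = 1.9384 → 1.94; α₂ = 0.9738; rank = 974; θ*₍974₎ = 5.352.

(3.658, 5.352)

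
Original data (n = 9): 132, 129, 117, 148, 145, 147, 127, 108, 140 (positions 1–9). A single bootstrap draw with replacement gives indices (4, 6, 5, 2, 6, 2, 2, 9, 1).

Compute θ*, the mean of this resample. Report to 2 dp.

Resample values: 148, 147, 145, 129, 147, 129, 129, 140, 132.
Mean = (148 + 147 + 145 + 129 + 147 + 129 + 129 + 140 + 132) / 9 = 1246.0 / 9 = 138.44

θ* = 138.44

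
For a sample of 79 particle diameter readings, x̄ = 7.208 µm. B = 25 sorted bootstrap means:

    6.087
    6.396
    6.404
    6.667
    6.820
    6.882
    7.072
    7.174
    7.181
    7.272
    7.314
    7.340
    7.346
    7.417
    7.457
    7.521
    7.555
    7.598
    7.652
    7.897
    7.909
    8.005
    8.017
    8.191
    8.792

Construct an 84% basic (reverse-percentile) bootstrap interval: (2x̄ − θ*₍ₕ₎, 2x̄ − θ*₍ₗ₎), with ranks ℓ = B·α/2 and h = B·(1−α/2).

Percentile endpoints at ranks 2 and 23: θ*₍2₎ = 6.396, θ*₍23₎ = 8.017.
Basic interval reflects these around x̄:
  lower = 2 × 7.208 − 8.017 = 6.399
  upper = 2 × 7.208 − 6.396 = 8.020

(6.399, 8.020)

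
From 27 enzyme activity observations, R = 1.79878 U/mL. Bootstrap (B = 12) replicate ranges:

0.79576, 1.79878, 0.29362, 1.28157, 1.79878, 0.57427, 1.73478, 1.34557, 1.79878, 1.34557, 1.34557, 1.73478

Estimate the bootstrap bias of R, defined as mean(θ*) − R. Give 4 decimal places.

mean(θ*) = (0.79576 + 1.79878 + 0.29362 + 1.28157 + 1.79878 + 0.57427 + 1.73478 + 1.34557 + 1.79878 + 1.34557 + 1.34557 + 1.73478) / 12 = 1.32065
bias = 1.32065 − 1.79878

bias = −0.4781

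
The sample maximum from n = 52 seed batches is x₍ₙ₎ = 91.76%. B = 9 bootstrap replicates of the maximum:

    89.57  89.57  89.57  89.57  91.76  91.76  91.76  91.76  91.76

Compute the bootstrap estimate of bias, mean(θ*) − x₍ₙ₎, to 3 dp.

bias = −0.973

mean(θ*) = (89.57 + 89.57 + 89.57 + 89.57 + 91.76 + 91.76 + 91.76 + 91.76 + 91.76) / 9 = 90.7867
bias = 90.7867 − 91.76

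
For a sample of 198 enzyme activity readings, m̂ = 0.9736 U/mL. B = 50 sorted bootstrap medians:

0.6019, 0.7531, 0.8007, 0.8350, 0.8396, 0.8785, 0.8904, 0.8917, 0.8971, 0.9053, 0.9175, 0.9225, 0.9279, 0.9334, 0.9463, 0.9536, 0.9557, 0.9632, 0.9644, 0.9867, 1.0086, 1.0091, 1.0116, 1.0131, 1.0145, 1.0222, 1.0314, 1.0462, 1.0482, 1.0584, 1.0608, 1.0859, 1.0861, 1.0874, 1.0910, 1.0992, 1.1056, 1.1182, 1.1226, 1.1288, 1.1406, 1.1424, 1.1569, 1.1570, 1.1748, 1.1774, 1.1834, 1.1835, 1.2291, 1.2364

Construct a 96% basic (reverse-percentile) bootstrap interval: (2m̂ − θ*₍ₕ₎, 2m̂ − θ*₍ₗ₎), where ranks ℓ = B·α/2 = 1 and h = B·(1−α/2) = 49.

(0.7181, 1.3453)

Percentile endpoints at ranks 1 and 49: θ*₍1₎ = 0.6019, θ*₍49₎ = 1.2291.
Basic interval reflects these around m̂:
  lower = 2 × 0.9736 − 1.2291 = 0.7181
  upper = 2 × 0.9736 − 0.6019 = 1.3453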